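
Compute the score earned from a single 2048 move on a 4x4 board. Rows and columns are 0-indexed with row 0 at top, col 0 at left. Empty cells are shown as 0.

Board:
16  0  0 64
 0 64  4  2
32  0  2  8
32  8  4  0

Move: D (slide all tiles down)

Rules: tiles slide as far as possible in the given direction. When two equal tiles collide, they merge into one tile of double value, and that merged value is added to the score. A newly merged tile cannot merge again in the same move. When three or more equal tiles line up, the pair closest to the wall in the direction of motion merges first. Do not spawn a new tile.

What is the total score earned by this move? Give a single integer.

Slide down:
col 0: [16, 0, 32, 32] -> [0, 0, 16, 64]  score +64 (running 64)
col 1: [0, 64, 0, 8] -> [0, 0, 64, 8]  score +0 (running 64)
col 2: [0, 4, 2, 4] -> [0, 4, 2, 4]  score +0 (running 64)
col 3: [64, 2, 8, 0] -> [0, 64, 2, 8]  score +0 (running 64)
Board after move:
 0  0  0  0
 0  0  4 64
16 64  2  2
64  8  4  8

Answer: 64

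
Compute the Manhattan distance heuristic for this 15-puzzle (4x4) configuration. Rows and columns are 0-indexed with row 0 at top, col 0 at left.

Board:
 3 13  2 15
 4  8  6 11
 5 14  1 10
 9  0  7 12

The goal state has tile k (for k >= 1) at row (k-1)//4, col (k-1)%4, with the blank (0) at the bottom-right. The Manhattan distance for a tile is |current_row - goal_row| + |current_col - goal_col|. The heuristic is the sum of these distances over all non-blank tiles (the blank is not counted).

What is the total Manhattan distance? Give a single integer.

Answer: 32

Derivation:
Tile 3: (0,0)->(0,2) = 2
Tile 13: (0,1)->(3,0) = 4
Tile 2: (0,2)->(0,1) = 1
Tile 15: (0,3)->(3,2) = 4
Tile 4: (1,0)->(0,3) = 4
Tile 8: (1,1)->(1,3) = 2
Tile 6: (1,2)->(1,1) = 1
Tile 11: (1,3)->(2,2) = 2
Tile 5: (2,0)->(1,0) = 1
Tile 14: (2,1)->(3,1) = 1
Tile 1: (2,2)->(0,0) = 4
Tile 10: (2,3)->(2,1) = 2
Tile 9: (3,0)->(2,0) = 1
Tile 7: (3,2)->(1,2) = 2
Tile 12: (3,3)->(2,3) = 1
Sum: 2 + 4 + 1 + 4 + 4 + 2 + 1 + 2 + 1 + 1 + 4 + 2 + 1 + 2 + 1 = 32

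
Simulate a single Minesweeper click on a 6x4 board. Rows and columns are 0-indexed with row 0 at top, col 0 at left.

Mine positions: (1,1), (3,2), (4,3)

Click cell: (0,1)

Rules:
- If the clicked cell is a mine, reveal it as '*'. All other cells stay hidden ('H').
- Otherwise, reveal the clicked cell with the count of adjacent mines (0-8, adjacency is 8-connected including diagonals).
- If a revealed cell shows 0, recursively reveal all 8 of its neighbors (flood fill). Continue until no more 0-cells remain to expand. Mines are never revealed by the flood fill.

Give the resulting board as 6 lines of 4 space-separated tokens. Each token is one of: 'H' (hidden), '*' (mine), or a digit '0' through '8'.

H 1 H H
H H H H
H H H H
H H H H
H H H H
H H H H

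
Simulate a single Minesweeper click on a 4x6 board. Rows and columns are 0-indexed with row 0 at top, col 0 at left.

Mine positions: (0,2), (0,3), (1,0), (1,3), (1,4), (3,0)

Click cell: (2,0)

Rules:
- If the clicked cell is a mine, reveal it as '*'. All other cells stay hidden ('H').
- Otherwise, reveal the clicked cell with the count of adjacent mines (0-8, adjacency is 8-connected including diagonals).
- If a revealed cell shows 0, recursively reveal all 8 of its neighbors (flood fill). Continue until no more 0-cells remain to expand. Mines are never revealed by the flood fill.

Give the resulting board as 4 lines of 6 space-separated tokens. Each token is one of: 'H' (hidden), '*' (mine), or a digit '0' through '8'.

H H H H H H
H H H H H H
2 H H H H H
H H H H H H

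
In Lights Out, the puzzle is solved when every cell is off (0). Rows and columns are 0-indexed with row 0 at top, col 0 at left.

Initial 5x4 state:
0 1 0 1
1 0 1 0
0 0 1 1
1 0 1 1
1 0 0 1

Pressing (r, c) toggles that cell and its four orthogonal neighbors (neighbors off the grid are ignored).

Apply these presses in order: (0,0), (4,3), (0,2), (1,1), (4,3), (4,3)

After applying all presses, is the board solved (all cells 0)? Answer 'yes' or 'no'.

Answer: no

Derivation:
After press 1 at (0,0):
1 0 0 1
0 0 1 0
0 0 1 1
1 0 1 1
1 0 0 1

After press 2 at (4,3):
1 0 0 1
0 0 1 0
0 0 1 1
1 0 1 0
1 0 1 0

After press 3 at (0,2):
1 1 1 0
0 0 0 0
0 0 1 1
1 0 1 0
1 0 1 0

After press 4 at (1,1):
1 0 1 0
1 1 1 0
0 1 1 1
1 0 1 0
1 0 1 0

After press 5 at (4,3):
1 0 1 0
1 1 1 0
0 1 1 1
1 0 1 1
1 0 0 1

After press 6 at (4,3):
1 0 1 0
1 1 1 0
0 1 1 1
1 0 1 0
1 0 1 0

Lights still on: 12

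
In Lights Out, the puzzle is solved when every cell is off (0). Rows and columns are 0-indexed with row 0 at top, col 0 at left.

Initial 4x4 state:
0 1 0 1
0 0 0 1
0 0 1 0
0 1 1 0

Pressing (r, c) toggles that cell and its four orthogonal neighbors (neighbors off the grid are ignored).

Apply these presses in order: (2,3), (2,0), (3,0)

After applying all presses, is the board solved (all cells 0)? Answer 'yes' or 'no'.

After press 1 at (2,3):
0 1 0 1
0 0 0 0
0 0 0 1
0 1 1 1

After press 2 at (2,0):
0 1 0 1
1 0 0 0
1 1 0 1
1 1 1 1

After press 3 at (3,0):
0 1 0 1
1 0 0 0
0 1 0 1
0 0 1 1

Lights still on: 7

Answer: no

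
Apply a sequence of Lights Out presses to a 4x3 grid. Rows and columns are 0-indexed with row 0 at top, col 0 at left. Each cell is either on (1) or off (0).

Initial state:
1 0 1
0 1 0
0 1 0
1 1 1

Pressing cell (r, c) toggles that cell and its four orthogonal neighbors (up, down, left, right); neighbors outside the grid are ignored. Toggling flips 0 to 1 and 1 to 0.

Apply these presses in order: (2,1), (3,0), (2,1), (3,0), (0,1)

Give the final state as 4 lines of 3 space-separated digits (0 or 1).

Answer: 0 1 0
0 0 0
0 1 0
1 1 1

Derivation:
After press 1 at (2,1):
1 0 1
0 0 0
1 0 1
1 0 1

After press 2 at (3,0):
1 0 1
0 0 0
0 0 1
0 1 1

After press 3 at (2,1):
1 0 1
0 1 0
1 1 0
0 0 1

After press 4 at (3,0):
1 0 1
0 1 0
0 1 0
1 1 1

After press 5 at (0,1):
0 1 0
0 0 0
0 1 0
1 1 1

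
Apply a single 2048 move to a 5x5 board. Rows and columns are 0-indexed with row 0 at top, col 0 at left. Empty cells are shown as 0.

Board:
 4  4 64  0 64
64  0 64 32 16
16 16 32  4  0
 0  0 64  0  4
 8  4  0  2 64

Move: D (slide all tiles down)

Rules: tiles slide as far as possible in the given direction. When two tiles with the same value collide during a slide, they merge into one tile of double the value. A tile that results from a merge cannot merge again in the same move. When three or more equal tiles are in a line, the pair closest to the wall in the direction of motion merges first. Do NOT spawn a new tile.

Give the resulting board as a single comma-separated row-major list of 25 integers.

Answer: 0, 0, 0, 0, 0, 4, 0, 0, 0, 64, 64, 4, 128, 32, 16, 16, 16, 32, 4, 4, 8, 4, 64, 2, 64

Derivation:
Slide down:
col 0: [4, 64, 16, 0, 8] -> [0, 4, 64, 16, 8]
col 1: [4, 0, 16, 0, 4] -> [0, 0, 4, 16, 4]
col 2: [64, 64, 32, 64, 0] -> [0, 0, 128, 32, 64]
col 3: [0, 32, 4, 0, 2] -> [0, 0, 32, 4, 2]
col 4: [64, 16, 0, 4, 64] -> [0, 64, 16, 4, 64]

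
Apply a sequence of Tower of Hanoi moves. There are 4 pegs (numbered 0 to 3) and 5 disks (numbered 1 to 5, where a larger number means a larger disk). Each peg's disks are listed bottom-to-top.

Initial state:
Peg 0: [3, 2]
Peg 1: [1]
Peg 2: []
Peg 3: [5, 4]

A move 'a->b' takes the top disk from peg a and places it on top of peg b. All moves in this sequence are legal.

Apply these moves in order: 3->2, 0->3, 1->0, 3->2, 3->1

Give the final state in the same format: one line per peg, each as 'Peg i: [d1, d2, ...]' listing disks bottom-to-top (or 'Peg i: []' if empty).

Answer: Peg 0: [3, 1]
Peg 1: [5]
Peg 2: [4, 2]
Peg 3: []

Derivation:
After move 1 (3->2):
Peg 0: [3, 2]
Peg 1: [1]
Peg 2: [4]
Peg 3: [5]

After move 2 (0->3):
Peg 0: [3]
Peg 1: [1]
Peg 2: [4]
Peg 3: [5, 2]

After move 3 (1->0):
Peg 0: [3, 1]
Peg 1: []
Peg 2: [4]
Peg 3: [5, 2]

After move 4 (3->2):
Peg 0: [3, 1]
Peg 1: []
Peg 2: [4, 2]
Peg 3: [5]

After move 5 (3->1):
Peg 0: [3, 1]
Peg 1: [5]
Peg 2: [4, 2]
Peg 3: []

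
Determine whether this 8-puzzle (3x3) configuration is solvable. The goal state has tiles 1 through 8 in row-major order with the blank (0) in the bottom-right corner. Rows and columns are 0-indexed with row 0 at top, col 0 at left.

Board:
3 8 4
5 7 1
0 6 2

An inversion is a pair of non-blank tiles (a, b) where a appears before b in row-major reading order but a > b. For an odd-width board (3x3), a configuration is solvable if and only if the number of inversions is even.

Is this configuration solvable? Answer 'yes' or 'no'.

Answer: yes

Derivation:
Inversions (pairs i<j in row-major order where tile[i] > tile[j] > 0): 16
16 is even, so the puzzle is solvable.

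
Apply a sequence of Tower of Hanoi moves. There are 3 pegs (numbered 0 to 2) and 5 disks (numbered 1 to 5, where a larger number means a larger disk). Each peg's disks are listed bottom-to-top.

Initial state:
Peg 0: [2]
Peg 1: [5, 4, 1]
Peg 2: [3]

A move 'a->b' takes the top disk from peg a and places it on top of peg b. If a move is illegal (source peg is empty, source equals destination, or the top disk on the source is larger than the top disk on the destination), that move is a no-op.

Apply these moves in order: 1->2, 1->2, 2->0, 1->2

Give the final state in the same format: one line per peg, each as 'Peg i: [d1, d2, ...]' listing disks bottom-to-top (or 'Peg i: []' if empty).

Answer: Peg 0: [2, 1]
Peg 1: [5, 4]
Peg 2: [3]

Derivation:
After move 1 (1->2):
Peg 0: [2]
Peg 1: [5, 4]
Peg 2: [3, 1]

After move 2 (1->2):
Peg 0: [2]
Peg 1: [5, 4]
Peg 2: [3, 1]

After move 3 (2->0):
Peg 0: [2, 1]
Peg 1: [5, 4]
Peg 2: [3]

After move 4 (1->2):
Peg 0: [2, 1]
Peg 1: [5, 4]
Peg 2: [3]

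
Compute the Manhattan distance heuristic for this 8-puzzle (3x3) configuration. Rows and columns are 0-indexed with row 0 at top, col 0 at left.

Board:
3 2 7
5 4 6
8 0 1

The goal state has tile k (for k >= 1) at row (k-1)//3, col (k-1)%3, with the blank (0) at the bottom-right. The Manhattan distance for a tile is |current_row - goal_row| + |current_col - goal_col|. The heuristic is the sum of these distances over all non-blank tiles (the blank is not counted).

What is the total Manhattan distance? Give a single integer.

Tile 3: (0,0)->(0,2) = 2
Tile 2: (0,1)->(0,1) = 0
Tile 7: (0,2)->(2,0) = 4
Tile 5: (1,0)->(1,1) = 1
Tile 4: (1,1)->(1,0) = 1
Tile 6: (1,2)->(1,2) = 0
Tile 8: (2,0)->(2,1) = 1
Tile 1: (2,2)->(0,0) = 4
Sum: 2 + 0 + 4 + 1 + 1 + 0 + 1 + 4 = 13

Answer: 13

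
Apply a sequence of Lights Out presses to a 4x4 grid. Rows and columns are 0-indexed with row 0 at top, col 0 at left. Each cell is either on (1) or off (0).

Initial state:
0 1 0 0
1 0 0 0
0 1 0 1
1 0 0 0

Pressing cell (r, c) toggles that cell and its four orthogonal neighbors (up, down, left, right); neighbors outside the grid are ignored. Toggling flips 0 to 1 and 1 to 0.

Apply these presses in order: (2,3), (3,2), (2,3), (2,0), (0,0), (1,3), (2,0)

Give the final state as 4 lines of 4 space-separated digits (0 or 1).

After press 1 at (2,3):
0 1 0 0
1 0 0 1
0 1 1 0
1 0 0 1

After press 2 at (3,2):
0 1 0 0
1 0 0 1
0 1 0 0
1 1 1 0

After press 3 at (2,3):
0 1 0 0
1 0 0 0
0 1 1 1
1 1 1 1

After press 4 at (2,0):
0 1 0 0
0 0 0 0
1 0 1 1
0 1 1 1

After press 5 at (0,0):
1 0 0 0
1 0 0 0
1 0 1 1
0 1 1 1

After press 6 at (1,3):
1 0 0 1
1 0 1 1
1 0 1 0
0 1 1 1

After press 7 at (2,0):
1 0 0 1
0 0 1 1
0 1 1 0
1 1 1 1

Answer: 1 0 0 1
0 0 1 1
0 1 1 0
1 1 1 1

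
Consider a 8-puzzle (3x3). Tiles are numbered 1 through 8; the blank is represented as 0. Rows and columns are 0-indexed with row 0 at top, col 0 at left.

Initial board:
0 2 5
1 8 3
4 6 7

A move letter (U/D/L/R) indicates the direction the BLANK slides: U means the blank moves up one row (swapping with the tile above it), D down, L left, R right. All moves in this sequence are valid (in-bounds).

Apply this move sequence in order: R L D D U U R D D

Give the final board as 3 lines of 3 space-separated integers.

Answer: 2 8 5
1 6 3
4 0 7

Derivation:
After move 1 (R):
2 0 5
1 8 3
4 6 7

After move 2 (L):
0 2 5
1 8 3
4 6 7

After move 3 (D):
1 2 5
0 8 3
4 6 7

After move 4 (D):
1 2 5
4 8 3
0 6 7

After move 5 (U):
1 2 5
0 8 3
4 6 7

After move 6 (U):
0 2 5
1 8 3
4 6 7

After move 7 (R):
2 0 5
1 8 3
4 6 7

After move 8 (D):
2 8 5
1 0 3
4 6 7

After move 9 (D):
2 8 5
1 6 3
4 0 7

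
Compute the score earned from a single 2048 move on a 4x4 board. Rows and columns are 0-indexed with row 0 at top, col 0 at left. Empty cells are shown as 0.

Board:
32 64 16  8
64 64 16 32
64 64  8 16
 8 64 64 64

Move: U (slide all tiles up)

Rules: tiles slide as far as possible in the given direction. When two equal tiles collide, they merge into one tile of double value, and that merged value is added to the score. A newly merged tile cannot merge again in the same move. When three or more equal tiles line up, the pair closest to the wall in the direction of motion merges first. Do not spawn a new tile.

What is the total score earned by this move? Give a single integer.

Slide up:
col 0: [32, 64, 64, 8] -> [32, 128, 8, 0]  score +128 (running 128)
col 1: [64, 64, 64, 64] -> [128, 128, 0, 0]  score +256 (running 384)
col 2: [16, 16, 8, 64] -> [32, 8, 64, 0]  score +32 (running 416)
col 3: [8, 32, 16, 64] -> [8, 32, 16, 64]  score +0 (running 416)
Board after move:
 32 128  32   8
128 128   8  32
  8   0  64  16
  0   0   0  64

Answer: 416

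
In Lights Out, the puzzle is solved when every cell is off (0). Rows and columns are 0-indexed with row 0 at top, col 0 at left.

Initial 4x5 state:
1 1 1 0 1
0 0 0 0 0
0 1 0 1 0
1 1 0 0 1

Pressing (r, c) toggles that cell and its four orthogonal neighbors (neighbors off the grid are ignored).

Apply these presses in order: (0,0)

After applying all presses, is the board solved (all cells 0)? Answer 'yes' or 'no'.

After press 1 at (0,0):
0 0 1 0 1
1 0 0 0 0
0 1 0 1 0
1 1 0 0 1

Lights still on: 8

Answer: no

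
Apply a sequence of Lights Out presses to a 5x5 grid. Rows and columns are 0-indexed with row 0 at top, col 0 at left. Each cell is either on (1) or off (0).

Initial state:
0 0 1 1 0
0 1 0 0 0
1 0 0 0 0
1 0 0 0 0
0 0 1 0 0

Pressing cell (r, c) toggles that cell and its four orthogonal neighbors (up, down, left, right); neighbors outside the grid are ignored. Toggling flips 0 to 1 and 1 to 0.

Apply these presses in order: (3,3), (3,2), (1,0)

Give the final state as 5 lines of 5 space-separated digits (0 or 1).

After press 1 at (3,3):
0 0 1 1 0
0 1 0 0 0
1 0 0 1 0
1 0 1 1 1
0 0 1 1 0

After press 2 at (3,2):
0 0 1 1 0
0 1 0 0 0
1 0 1 1 0
1 1 0 0 1
0 0 0 1 0

After press 3 at (1,0):
1 0 1 1 0
1 0 0 0 0
0 0 1 1 0
1 1 0 0 1
0 0 0 1 0

Answer: 1 0 1 1 0
1 0 0 0 0
0 0 1 1 0
1 1 0 0 1
0 0 0 1 0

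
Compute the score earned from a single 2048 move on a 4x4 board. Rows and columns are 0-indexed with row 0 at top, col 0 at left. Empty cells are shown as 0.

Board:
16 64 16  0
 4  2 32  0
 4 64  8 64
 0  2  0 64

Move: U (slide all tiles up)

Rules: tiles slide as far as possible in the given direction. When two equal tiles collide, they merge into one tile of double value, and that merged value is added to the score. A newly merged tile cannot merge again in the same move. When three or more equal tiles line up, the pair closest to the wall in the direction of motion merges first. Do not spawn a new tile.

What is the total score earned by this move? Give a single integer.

Slide up:
col 0: [16, 4, 4, 0] -> [16, 8, 0, 0]  score +8 (running 8)
col 1: [64, 2, 64, 2] -> [64, 2, 64, 2]  score +0 (running 8)
col 2: [16, 32, 8, 0] -> [16, 32, 8, 0]  score +0 (running 8)
col 3: [0, 0, 64, 64] -> [128, 0, 0, 0]  score +128 (running 136)
Board after move:
 16  64  16 128
  8   2  32   0
  0  64   8   0
  0   2   0   0

Answer: 136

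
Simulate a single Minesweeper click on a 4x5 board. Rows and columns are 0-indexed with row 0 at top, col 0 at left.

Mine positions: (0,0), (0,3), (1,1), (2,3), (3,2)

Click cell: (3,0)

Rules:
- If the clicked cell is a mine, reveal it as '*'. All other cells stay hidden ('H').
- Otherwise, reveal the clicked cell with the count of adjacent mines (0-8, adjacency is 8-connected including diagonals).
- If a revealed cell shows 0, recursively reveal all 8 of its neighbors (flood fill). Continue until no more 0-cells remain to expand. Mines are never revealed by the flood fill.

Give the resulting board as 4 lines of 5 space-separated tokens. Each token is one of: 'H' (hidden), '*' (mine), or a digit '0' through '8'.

H H H H H
H H H H H
1 2 H H H
0 1 H H H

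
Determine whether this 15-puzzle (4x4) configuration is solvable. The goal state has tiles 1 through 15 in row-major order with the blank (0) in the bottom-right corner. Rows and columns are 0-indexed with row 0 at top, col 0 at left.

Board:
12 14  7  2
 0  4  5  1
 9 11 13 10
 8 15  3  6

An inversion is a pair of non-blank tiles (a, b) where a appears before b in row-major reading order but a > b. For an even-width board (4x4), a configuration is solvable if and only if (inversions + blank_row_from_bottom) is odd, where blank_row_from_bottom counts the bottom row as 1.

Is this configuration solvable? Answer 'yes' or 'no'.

Inversions: 52
Blank is in row 1 (0-indexed from top), which is row 3 counting from the bottom (bottom = 1).
52 + 3 = 55, which is odd, so the puzzle is solvable.

Answer: yes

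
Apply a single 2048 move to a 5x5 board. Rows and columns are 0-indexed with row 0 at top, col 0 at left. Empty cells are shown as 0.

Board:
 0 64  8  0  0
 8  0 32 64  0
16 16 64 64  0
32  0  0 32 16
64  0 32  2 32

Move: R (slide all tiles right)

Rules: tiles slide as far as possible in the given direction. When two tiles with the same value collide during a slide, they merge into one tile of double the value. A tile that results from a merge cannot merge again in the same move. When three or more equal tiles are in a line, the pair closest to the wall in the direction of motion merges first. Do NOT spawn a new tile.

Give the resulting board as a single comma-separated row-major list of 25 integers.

Answer: 0, 0, 0, 64, 8, 0, 0, 8, 32, 64, 0, 0, 0, 32, 128, 0, 0, 0, 64, 16, 0, 64, 32, 2, 32

Derivation:
Slide right:
row 0: [0, 64, 8, 0, 0] -> [0, 0, 0, 64, 8]
row 1: [8, 0, 32, 64, 0] -> [0, 0, 8, 32, 64]
row 2: [16, 16, 64, 64, 0] -> [0, 0, 0, 32, 128]
row 3: [32, 0, 0, 32, 16] -> [0, 0, 0, 64, 16]
row 4: [64, 0, 32, 2, 32] -> [0, 64, 32, 2, 32]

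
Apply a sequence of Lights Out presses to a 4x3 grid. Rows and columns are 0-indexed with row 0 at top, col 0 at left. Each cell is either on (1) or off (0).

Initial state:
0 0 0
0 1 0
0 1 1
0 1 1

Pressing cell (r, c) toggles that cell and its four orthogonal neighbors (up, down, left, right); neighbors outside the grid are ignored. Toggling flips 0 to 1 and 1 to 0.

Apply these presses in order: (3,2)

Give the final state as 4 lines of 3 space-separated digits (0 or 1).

After press 1 at (3,2):
0 0 0
0 1 0
0 1 0
0 0 0

Answer: 0 0 0
0 1 0
0 1 0
0 0 0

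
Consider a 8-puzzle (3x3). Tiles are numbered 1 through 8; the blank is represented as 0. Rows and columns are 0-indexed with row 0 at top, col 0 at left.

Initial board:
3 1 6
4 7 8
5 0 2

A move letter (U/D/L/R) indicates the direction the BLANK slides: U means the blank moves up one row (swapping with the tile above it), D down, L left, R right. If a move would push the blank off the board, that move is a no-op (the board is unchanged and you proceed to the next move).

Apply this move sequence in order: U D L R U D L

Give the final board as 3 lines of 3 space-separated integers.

Answer: 3 1 6
4 7 8
0 5 2

Derivation:
After move 1 (U):
3 1 6
4 0 8
5 7 2

After move 2 (D):
3 1 6
4 7 8
5 0 2

After move 3 (L):
3 1 6
4 7 8
0 5 2

After move 4 (R):
3 1 6
4 7 8
5 0 2

After move 5 (U):
3 1 6
4 0 8
5 7 2

After move 6 (D):
3 1 6
4 7 8
5 0 2

After move 7 (L):
3 1 6
4 7 8
0 5 2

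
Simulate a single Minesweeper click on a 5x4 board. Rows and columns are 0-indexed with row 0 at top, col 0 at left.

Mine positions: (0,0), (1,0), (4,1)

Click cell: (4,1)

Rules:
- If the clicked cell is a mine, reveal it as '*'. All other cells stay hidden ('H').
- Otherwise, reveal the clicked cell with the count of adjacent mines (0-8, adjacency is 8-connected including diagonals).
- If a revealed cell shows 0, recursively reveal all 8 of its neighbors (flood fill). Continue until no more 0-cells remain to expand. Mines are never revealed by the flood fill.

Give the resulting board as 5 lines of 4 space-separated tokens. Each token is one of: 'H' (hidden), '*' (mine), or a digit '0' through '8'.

H H H H
H H H H
H H H H
H H H H
H * H H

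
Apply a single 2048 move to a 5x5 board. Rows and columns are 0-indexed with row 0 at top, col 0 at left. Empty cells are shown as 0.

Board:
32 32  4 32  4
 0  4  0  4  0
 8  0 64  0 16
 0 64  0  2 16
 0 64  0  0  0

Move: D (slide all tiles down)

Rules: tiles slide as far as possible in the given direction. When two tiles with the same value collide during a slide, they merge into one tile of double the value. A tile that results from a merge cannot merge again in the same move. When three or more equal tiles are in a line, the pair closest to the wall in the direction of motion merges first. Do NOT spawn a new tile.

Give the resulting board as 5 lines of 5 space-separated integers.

Slide down:
col 0: [32, 0, 8, 0, 0] -> [0, 0, 0, 32, 8]
col 1: [32, 4, 0, 64, 64] -> [0, 0, 32, 4, 128]
col 2: [4, 0, 64, 0, 0] -> [0, 0, 0, 4, 64]
col 3: [32, 4, 0, 2, 0] -> [0, 0, 32, 4, 2]
col 4: [4, 0, 16, 16, 0] -> [0, 0, 0, 4, 32]

Answer:   0   0   0   0   0
  0   0   0   0   0
  0  32   0  32   0
 32   4   4   4   4
  8 128  64   2  32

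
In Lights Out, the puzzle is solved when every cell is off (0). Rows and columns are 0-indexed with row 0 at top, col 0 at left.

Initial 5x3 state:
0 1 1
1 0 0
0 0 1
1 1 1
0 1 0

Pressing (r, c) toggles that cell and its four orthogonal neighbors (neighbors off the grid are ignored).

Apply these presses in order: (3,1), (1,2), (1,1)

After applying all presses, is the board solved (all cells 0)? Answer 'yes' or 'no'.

After press 1 at (3,1):
0 1 1
1 0 0
0 1 1
0 0 0
0 0 0

After press 2 at (1,2):
0 1 0
1 1 1
0 1 0
0 0 0
0 0 0

After press 3 at (1,1):
0 0 0
0 0 0
0 0 0
0 0 0
0 0 0

Lights still on: 0

Answer: yes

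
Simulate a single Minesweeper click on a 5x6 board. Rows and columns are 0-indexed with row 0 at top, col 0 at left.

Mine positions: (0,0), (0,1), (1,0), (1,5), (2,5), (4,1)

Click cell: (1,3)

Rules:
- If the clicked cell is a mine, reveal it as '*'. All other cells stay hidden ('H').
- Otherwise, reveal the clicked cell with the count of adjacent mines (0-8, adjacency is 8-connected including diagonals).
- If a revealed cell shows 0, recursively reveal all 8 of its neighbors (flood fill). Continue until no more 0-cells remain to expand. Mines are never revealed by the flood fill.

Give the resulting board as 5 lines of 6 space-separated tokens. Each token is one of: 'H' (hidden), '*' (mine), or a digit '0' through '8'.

H H 1 0 1 H
H 3 1 0 2 H
H 1 0 0 2 H
H 1 1 0 1 1
H H 1 0 0 0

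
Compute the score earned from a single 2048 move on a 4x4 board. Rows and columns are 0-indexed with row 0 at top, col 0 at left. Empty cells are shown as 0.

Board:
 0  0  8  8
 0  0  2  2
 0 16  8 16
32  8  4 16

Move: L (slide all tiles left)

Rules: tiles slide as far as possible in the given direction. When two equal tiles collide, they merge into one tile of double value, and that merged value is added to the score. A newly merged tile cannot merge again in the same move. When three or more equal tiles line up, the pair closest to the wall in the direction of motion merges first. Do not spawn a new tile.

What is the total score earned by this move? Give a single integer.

Slide left:
row 0: [0, 0, 8, 8] -> [16, 0, 0, 0]  score +16 (running 16)
row 1: [0, 0, 2, 2] -> [4, 0, 0, 0]  score +4 (running 20)
row 2: [0, 16, 8, 16] -> [16, 8, 16, 0]  score +0 (running 20)
row 3: [32, 8, 4, 16] -> [32, 8, 4, 16]  score +0 (running 20)
Board after move:
16  0  0  0
 4  0  0  0
16  8 16  0
32  8  4 16

Answer: 20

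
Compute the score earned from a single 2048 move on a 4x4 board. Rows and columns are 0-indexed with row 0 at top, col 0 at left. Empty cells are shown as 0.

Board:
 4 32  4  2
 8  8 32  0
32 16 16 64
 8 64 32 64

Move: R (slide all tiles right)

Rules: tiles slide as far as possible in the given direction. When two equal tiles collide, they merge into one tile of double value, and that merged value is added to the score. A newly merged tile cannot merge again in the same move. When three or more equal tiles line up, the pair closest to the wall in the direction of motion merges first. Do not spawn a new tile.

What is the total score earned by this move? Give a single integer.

Slide right:
row 0: [4, 32, 4, 2] -> [4, 32, 4, 2]  score +0 (running 0)
row 1: [8, 8, 32, 0] -> [0, 0, 16, 32]  score +16 (running 16)
row 2: [32, 16, 16, 64] -> [0, 32, 32, 64]  score +32 (running 48)
row 3: [8, 64, 32, 64] -> [8, 64, 32, 64]  score +0 (running 48)
Board after move:
 4 32  4  2
 0  0 16 32
 0 32 32 64
 8 64 32 64

Answer: 48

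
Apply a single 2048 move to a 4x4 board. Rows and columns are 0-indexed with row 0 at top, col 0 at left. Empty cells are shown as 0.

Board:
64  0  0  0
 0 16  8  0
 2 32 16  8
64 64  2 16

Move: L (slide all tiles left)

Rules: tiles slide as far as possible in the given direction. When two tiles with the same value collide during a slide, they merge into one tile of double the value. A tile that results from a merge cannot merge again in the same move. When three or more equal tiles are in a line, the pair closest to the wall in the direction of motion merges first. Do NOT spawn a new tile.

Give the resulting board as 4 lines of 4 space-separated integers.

Answer:  64   0   0   0
 16   8   0   0
  2  32  16   8
128   2  16   0

Derivation:
Slide left:
row 0: [64, 0, 0, 0] -> [64, 0, 0, 0]
row 1: [0, 16, 8, 0] -> [16, 8, 0, 0]
row 2: [2, 32, 16, 8] -> [2, 32, 16, 8]
row 3: [64, 64, 2, 16] -> [128, 2, 16, 0]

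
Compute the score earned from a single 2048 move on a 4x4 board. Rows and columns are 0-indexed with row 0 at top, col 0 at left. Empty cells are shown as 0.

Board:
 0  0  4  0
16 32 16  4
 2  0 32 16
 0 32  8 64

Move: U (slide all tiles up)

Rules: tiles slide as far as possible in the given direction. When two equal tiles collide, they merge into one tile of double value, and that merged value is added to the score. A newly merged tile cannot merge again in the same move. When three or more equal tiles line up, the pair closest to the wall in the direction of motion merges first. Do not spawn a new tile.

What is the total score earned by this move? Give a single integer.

Slide up:
col 0: [0, 16, 2, 0] -> [16, 2, 0, 0]  score +0 (running 0)
col 1: [0, 32, 0, 32] -> [64, 0, 0, 0]  score +64 (running 64)
col 2: [4, 16, 32, 8] -> [4, 16, 32, 8]  score +0 (running 64)
col 3: [0, 4, 16, 64] -> [4, 16, 64, 0]  score +0 (running 64)
Board after move:
16 64  4  4
 2  0 16 16
 0  0 32 64
 0  0  8  0

Answer: 64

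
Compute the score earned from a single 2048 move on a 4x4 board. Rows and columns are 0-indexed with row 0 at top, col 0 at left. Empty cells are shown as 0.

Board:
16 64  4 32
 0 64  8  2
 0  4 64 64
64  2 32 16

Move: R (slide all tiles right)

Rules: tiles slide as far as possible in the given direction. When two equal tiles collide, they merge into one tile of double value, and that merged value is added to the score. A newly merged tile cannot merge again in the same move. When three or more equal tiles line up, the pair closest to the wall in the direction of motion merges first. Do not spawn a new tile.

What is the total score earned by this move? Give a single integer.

Answer: 128

Derivation:
Slide right:
row 0: [16, 64, 4, 32] -> [16, 64, 4, 32]  score +0 (running 0)
row 1: [0, 64, 8, 2] -> [0, 64, 8, 2]  score +0 (running 0)
row 2: [0, 4, 64, 64] -> [0, 0, 4, 128]  score +128 (running 128)
row 3: [64, 2, 32, 16] -> [64, 2, 32, 16]  score +0 (running 128)
Board after move:
 16  64   4  32
  0  64   8   2
  0   0   4 128
 64   2  32  16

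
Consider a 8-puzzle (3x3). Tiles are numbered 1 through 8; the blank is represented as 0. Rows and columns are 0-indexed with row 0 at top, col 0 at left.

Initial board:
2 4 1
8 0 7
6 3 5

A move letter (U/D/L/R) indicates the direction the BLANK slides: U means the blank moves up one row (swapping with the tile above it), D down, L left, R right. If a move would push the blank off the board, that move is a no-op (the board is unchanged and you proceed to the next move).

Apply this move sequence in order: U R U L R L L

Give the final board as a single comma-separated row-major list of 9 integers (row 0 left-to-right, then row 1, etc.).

After move 1 (U):
2 0 1
8 4 7
6 3 5

After move 2 (R):
2 1 0
8 4 7
6 3 5

After move 3 (U):
2 1 0
8 4 7
6 3 5

After move 4 (L):
2 0 1
8 4 7
6 3 5

After move 5 (R):
2 1 0
8 4 7
6 3 5

After move 6 (L):
2 0 1
8 4 7
6 3 5

After move 7 (L):
0 2 1
8 4 7
6 3 5

Answer: 0, 2, 1, 8, 4, 7, 6, 3, 5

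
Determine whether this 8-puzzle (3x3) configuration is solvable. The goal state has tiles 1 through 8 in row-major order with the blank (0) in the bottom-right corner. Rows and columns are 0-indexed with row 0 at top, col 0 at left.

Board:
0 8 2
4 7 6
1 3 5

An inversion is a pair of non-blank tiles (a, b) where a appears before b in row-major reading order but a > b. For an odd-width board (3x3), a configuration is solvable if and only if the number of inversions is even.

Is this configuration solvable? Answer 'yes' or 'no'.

Answer: no

Derivation:
Inversions (pairs i<j in row-major order where tile[i] > tile[j] > 0): 17
17 is odd, so the puzzle is not solvable.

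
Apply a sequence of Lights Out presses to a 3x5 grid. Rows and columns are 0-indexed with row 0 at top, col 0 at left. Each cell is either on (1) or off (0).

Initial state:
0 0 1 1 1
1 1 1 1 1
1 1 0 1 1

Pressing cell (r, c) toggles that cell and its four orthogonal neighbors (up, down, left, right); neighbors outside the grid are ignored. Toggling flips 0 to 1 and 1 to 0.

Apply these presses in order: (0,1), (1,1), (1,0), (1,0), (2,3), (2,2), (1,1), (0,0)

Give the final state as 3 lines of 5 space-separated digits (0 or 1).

After press 1 at (0,1):
1 1 0 1 1
1 0 1 1 1
1 1 0 1 1

After press 2 at (1,1):
1 0 0 1 1
0 1 0 1 1
1 0 0 1 1

After press 3 at (1,0):
0 0 0 1 1
1 0 0 1 1
0 0 0 1 1

After press 4 at (1,0):
1 0 0 1 1
0 1 0 1 1
1 0 0 1 1

After press 5 at (2,3):
1 0 0 1 1
0 1 0 0 1
1 0 1 0 0

After press 6 at (2,2):
1 0 0 1 1
0 1 1 0 1
1 1 0 1 0

After press 7 at (1,1):
1 1 0 1 1
1 0 0 0 1
1 0 0 1 0

After press 8 at (0,0):
0 0 0 1 1
0 0 0 0 1
1 0 0 1 0

Answer: 0 0 0 1 1
0 0 0 0 1
1 0 0 1 0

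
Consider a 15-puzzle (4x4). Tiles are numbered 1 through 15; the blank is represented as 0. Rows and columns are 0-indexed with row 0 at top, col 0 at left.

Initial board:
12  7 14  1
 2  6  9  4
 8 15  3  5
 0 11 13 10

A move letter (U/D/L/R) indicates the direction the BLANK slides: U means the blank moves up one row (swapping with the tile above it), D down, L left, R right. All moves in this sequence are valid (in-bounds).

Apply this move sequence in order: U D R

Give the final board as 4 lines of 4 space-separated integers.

Answer: 12  7 14  1
 2  6  9  4
 8 15  3  5
11  0 13 10

Derivation:
After move 1 (U):
12  7 14  1
 2  6  9  4
 0 15  3  5
 8 11 13 10

After move 2 (D):
12  7 14  1
 2  6  9  4
 8 15  3  5
 0 11 13 10

After move 3 (R):
12  7 14  1
 2  6  9  4
 8 15  3  5
11  0 13 10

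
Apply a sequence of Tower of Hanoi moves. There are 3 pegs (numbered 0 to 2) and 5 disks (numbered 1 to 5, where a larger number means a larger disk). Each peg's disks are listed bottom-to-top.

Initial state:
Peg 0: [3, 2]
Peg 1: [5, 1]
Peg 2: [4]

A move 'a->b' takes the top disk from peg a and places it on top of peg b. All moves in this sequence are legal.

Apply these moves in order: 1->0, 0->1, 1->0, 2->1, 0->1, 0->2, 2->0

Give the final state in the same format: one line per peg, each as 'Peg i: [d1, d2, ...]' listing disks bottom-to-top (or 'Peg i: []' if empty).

After move 1 (1->0):
Peg 0: [3, 2, 1]
Peg 1: [5]
Peg 2: [4]

After move 2 (0->1):
Peg 0: [3, 2]
Peg 1: [5, 1]
Peg 2: [4]

After move 3 (1->0):
Peg 0: [3, 2, 1]
Peg 1: [5]
Peg 2: [4]

After move 4 (2->1):
Peg 0: [3, 2, 1]
Peg 1: [5, 4]
Peg 2: []

After move 5 (0->1):
Peg 0: [3, 2]
Peg 1: [5, 4, 1]
Peg 2: []

After move 6 (0->2):
Peg 0: [3]
Peg 1: [5, 4, 1]
Peg 2: [2]

After move 7 (2->0):
Peg 0: [3, 2]
Peg 1: [5, 4, 1]
Peg 2: []

Answer: Peg 0: [3, 2]
Peg 1: [5, 4, 1]
Peg 2: []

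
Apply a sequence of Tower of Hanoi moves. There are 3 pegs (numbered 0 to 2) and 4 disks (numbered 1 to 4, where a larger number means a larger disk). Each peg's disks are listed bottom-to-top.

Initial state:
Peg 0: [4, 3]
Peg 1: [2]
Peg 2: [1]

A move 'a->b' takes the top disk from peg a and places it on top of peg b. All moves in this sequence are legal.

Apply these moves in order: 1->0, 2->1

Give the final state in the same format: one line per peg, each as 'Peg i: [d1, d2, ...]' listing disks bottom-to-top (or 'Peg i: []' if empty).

Answer: Peg 0: [4, 3, 2]
Peg 1: [1]
Peg 2: []

Derivation:
After move 1 (1->0):
Peg 0: [4, 3, 2]
Peg 1: []
Peg 2: [1]

After move 2 (2->1):
Peg 0: [4, 3, 2]
Peg 1: [1]
Peg 2: []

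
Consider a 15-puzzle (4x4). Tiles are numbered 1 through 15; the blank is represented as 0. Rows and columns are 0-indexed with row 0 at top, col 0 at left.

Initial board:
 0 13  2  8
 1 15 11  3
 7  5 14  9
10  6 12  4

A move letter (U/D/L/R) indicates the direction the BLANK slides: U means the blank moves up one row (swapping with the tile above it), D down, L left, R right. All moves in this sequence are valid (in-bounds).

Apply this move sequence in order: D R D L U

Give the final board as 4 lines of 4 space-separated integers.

After move 1 (D):
 1 13  2  8
 0 15 11  3
 7  5 14  9
10  6 12  4

After move 2 (R):
 1 13  2  8
15  0 11  3
 7  5 14  9
10  6 12  4

After move 3 (D):
 1 13  2  8
15  5 11  3
 7  0 14  9
10  6 12  4

After move 4 (L):
 1 13  2  8
15  5 11  3
 0  7 14  9
10  6 12  4

After move 5 (U):
 1 13  2  8
 0  5 11  3
15  7 14  9
10  6 12  4

Answer:  1 13  2  8
 0  5 11  3
15  7 14  9
10  6 12  4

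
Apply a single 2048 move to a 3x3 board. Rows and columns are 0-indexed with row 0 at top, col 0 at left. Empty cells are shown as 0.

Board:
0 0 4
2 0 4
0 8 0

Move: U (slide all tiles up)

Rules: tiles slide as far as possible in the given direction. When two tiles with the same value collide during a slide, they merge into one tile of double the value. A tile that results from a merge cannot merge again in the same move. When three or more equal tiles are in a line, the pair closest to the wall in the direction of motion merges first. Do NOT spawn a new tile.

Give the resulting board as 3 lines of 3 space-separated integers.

Answer: 2 8 8
0 0 0
0 0 0

Derivation:
Slide up:
col 0: [0, 2, 0] -> [2, 0, 0]
col 1: [0, 0, 8] -> [8, 0, 0]
col 2: [4, 4, 0] -> [8, 0, 0]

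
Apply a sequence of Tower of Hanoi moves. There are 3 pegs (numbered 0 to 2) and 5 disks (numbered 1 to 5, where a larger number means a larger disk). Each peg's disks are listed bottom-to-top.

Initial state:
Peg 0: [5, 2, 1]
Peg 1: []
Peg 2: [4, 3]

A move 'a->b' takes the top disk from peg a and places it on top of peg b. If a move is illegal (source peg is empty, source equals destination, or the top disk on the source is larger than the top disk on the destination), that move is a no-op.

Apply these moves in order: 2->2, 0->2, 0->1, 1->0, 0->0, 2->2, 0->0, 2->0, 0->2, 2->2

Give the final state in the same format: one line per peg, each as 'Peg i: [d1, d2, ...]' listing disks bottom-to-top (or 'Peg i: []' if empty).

After move 1 (2->2):
Peg 0: [5, 2, 1]
Peg 1: []
Peg 2: [4, 3]

After move 2 (0->2):
Peg 0: [5, 2]
Peg 1: []
Peg 2: [4, 3, 1]

After move 3 (0->1):
Peg 0: [5]
Peg 1: [2]
Peg 2: [4, 3, 1]

After move 4 (1->0):
Peg 0: [5, 2]
Peg 1: []
Peg 2: [4, 3, 1]

After move 5 (0->0):
Peg 0: [5, 2]
Peg 1: []
Peg 2: [4, 3, 1]

After move 6 (2->2):
Peg 0: [5, 2]
Peg 1: []
Peg 2: [4, 3, 1]

After move 7 (0->0):
Peg 0: [5, 2]
Peg 1: []
Peg 2: [4, 3, 1]

After move 8 (2->0):
Peg 0: [5, 2, 1]
Peg 1: []
Peg 2: [4, 3]

After move 9 (0->2):
Peg 0: [5, 2]
Peg 1: []
Peg 2: [4, 3, 1]

After move 10 (2->2):
Peg 0: [5, 2]
Peg 1: []
Peg 2: [4, 3, 1]

Answer: Peg 0: [5, 2]
Peg 1: []
Peg 2: [4, 3, 1]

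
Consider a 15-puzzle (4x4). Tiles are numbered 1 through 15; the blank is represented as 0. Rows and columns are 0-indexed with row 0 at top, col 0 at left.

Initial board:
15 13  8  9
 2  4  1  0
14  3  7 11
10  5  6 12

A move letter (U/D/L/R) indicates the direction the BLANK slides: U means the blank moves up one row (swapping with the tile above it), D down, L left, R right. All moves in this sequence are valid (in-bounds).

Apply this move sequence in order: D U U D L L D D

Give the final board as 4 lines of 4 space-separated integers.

After move 1 (D):
15 13  8  9
 2  4  1 11
14  3  7  0
10  5  6 12

After move 2 (U):
15 13  8  9
 2  4  1  0
14  3  7 11
10  5  6 12

After move 3 (U):
15 13  8  0
 2  4  1  9
14  3  7 11
10  5  6 12

After move 4 (D):
15 13  8  9
 2  4  1  0
14  3  7 11
10  5  6 12

After move 5 (L):
15 13  8  9
 2  4  0  1
14  3  7 11
10  5  6 12

After move 6 (L):
15 13  8  9
 2  0  4  1
14  3  7 11
10  5  6 12

After move 7 (D):
15 13  8  9
 2  3  4  1
14  0  7 11
10  5  6 12

After move 8 (D):
15 13  8  9
 2  3  4  1
14  5  7 11
10  0  6 12

Answer: 15 13  8  9
 2  3  4  1
14  5  7 11
10  0  6 12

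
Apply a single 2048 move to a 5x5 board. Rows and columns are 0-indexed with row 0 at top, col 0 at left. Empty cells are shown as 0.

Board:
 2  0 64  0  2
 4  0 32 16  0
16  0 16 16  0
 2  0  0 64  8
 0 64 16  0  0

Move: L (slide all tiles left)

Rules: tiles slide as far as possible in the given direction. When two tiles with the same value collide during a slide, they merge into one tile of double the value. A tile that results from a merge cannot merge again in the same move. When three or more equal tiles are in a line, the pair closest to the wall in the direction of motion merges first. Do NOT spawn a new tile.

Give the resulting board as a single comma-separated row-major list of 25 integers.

Answer: 2, 64, 2, 0, 0, 4, 32, 16, 0, 0, 32, 16, 0, 0, 0, 2, 64, 8, 0, 0, 64, 16, 0, 0, 0

Derivation:
Slide left:
row 0: [2, 0, 64, 0, 2] -> [2, 64, 2, 0, 0]
row 1: [4, 0, 32, 16, 0] -> [4, 32, 16, 0, 0]
row 2: [16, 0, 16, 16, 0] -> [32, 16, 0, 0, 0]
row 3: [2, 0, 0, 64, 8] -> [2, 64, 8, 0, 0]
row 4: [0, 64, 16, 0, 0] -> [64, 16, 0, 0, 0]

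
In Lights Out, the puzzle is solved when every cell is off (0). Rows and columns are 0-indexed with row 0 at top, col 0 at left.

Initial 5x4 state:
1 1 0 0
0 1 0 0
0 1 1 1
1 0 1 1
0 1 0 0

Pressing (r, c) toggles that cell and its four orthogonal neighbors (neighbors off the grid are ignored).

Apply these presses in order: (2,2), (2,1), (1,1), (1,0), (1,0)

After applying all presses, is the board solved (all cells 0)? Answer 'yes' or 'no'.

Answer: no

Derivation:
After press 1 at (2,2):
1 1 0 0
0 1 1 0
0 0 0 0
1 0 0 1
0 1 0 0

After press 2 at (2,1):
1 1 0 0
0 0 1 0
1 1 1 0
1 1 0 1
0 1 0 0

After press 3 at (1,1):
1 0 0 0
1 1 0 0
1 0 1 0
1 1 0 1
0 1 0 0

After press 4 at (1,0):
0 0 0 0
0 0 0 0
0 0 1 0
1 1 0 1
0 1 0 0

After press 5 at (1,0):
1 0 0 0
1 1 0 0
1 0 1 0
1 1 0 1
0 1 0 0

Lights still on: 9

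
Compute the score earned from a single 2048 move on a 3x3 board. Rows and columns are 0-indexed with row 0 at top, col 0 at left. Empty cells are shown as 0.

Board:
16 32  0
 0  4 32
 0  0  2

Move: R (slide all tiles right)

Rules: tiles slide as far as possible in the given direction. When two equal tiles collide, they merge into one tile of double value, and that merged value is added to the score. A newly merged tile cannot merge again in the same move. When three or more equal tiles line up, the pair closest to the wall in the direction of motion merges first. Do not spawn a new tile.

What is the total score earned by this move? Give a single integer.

Slide right:
row 0: [16, 32, 0] -> [0, 16, 32]  score +0 (running 0)
row 1: [0, 4, 32] -> [0, 4, 32]  score +0 (running 0)
row 2: [0, 0, 2] -> [0, 0, 2]  score +0 (running 0)
Board after move:
 0 16 32
 0  4 32
 0  0  2

Answer: 0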